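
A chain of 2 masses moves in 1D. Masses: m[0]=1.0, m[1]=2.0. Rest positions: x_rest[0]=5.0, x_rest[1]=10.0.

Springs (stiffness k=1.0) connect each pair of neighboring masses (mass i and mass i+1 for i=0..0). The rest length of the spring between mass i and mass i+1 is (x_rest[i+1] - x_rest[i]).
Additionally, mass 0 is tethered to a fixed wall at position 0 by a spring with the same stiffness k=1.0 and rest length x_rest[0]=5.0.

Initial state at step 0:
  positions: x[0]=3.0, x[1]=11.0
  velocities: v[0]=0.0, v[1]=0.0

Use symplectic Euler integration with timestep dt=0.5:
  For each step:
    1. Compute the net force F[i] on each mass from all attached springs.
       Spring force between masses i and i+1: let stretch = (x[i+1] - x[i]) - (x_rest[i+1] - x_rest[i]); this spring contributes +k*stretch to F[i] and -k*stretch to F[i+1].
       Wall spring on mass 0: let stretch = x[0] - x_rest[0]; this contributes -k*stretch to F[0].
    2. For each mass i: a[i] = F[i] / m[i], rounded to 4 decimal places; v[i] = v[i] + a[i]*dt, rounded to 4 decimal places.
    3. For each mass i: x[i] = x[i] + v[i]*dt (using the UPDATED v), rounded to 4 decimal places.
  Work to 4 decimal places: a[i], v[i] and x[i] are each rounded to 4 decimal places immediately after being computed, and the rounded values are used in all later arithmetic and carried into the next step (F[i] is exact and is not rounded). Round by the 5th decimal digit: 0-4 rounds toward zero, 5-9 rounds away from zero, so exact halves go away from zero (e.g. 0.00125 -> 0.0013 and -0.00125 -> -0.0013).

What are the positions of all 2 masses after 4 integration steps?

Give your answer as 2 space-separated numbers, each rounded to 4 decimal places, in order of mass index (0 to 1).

Answer: 7.3560 9.5559

Derivation:
Step 0: x=[3.0000 11.0000] v=[0.0000 0.0000]
Step 1: x=[4.2500 10.6250] v=[2.5000 -0.7500]
Step 2: x=[6.0313 10.0781] v=[3.5625 -1.0938]
Step 3: x=[7.3165 9.6504] v=[2.5703 -0.8555]
Step 4: x=[7.3560 9.5559] v=[0.0790 -0.1890]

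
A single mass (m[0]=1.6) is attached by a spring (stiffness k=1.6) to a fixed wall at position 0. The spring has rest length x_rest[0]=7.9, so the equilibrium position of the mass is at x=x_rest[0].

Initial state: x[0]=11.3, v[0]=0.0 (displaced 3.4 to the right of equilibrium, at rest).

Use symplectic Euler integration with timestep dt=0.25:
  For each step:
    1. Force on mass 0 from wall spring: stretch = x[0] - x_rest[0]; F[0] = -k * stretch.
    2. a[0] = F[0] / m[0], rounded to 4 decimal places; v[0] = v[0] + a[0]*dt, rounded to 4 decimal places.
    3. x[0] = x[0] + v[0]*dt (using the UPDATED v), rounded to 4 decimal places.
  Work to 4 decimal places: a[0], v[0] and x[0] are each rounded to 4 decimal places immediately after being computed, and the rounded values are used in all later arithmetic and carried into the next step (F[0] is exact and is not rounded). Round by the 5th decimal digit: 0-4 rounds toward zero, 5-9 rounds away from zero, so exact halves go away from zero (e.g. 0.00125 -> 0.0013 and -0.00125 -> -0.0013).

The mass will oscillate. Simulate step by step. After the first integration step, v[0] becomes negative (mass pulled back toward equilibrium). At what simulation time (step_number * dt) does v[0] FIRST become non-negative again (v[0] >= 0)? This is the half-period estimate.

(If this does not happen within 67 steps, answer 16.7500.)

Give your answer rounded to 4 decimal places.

Step 0: x=[11.3000] v=[0.0000]
Step 1: x=[11.0875] v=[-0.8500]
Step 2: x=[10.6758] v=[-1.6469]
Step 3: x=[10.0906] v=[-2.3409]
Step 4: x=[9.3685] v=[-2.8886]
Step 5: x=[8.5546] v=[-3.2557]
Step 6: x=[7.6998] v=[-3.4194]
Step 7: x=[6.8575] v=[-3.3694]
Step 8: x=[6.0803] v=[-3.1088]
Step 9: x=[5.4168] v=[-2.6539]
Step 10: x=[4.9085] v=[-2.0331]
Step 11: x=[4.5872] v=[-1.2852]
Step 12: x=[4.4730] v=[-0.4570]
Step 13: x=[4.5730] v=[0.3998]
First v>=0 after going negative at step 13, time=3.2500

Answer: 3.2500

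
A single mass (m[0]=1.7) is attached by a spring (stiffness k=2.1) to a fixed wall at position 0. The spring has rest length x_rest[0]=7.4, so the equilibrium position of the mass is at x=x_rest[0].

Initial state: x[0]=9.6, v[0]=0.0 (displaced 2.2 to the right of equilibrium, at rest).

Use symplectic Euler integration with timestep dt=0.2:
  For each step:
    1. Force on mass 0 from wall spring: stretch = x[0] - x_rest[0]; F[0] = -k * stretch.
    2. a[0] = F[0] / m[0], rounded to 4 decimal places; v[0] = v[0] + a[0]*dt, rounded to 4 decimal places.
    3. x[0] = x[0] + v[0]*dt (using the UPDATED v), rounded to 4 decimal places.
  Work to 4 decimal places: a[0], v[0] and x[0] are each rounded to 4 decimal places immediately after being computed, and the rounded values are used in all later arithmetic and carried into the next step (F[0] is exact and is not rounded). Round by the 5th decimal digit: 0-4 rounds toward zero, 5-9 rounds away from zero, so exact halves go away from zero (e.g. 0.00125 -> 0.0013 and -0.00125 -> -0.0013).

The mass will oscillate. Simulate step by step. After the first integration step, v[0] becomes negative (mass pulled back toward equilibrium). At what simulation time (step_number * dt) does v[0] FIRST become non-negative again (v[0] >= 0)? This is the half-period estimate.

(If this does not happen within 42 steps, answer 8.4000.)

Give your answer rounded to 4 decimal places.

Answer: 3.0000

Derivation:
Step 0: x=[9.6000] v=[0.0000]
Step 1: x=[9.4913] v=[-0.5435]
Step 2: x=[9.2793] v=[-1.0602]
Step 3: x=[8.9744] v=[-1.5245]
Step 4: x=[8.5917] v=[-1.9135]
Step 5: x=[8.1501] v=[-2.2079]
Step 6: x=[7.6715] v=[-2.3932]
Step 7: x=[7.1794] v=[-2.4603]
Step 8: x=[6.6982] v=[-2.4058]
Step 9: x=[6.2517] v=[-2.2324]
Step 10: x=[5.8620] v=[-1.9487]
Step 11: x=[5.5483] v=[-1.5687]
Step 12: x=[5.3261] v=[-1.1112]
Step 13: x=[5.2063] v=[-0.5988]
Step 14: x=[5.1949] v=[-0.0568]
Step 15: x=[5.2925] v=[0.4880]
First v>=0 after going negative at step 15, time=3.0000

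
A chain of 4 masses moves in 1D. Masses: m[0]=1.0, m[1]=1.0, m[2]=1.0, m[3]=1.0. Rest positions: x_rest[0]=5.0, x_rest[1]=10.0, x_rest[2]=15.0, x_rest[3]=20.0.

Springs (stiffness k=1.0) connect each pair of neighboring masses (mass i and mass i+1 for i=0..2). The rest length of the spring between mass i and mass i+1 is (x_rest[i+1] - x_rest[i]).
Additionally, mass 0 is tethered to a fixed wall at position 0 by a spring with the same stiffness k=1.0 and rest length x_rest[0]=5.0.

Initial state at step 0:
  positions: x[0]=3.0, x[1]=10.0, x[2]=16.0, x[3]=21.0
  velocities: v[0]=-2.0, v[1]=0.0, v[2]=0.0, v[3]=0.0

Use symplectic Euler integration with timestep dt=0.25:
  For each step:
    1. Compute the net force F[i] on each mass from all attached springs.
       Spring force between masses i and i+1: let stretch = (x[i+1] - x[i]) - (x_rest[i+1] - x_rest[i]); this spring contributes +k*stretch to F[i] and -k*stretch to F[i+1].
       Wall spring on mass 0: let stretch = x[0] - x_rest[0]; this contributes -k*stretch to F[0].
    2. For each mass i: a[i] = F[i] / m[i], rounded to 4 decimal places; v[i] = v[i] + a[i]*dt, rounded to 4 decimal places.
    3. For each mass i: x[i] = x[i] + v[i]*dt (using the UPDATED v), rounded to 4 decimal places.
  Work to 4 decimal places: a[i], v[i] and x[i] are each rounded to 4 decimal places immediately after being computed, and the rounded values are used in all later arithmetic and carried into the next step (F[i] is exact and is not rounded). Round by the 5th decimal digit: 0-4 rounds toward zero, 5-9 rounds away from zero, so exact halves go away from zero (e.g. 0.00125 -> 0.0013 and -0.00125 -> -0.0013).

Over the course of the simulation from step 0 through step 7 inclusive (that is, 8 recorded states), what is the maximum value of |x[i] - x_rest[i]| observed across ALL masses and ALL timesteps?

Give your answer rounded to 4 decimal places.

Answer: 2.2500

Derivation:
Step 0: x=[3.0000 10.0000 16.0000 21.0000] v=[-2.0000 0.0000 0.0000 0.0000]
Step 1: x=[2.7500 9.9375 15.9375 21.0000] v=[-1.0000 -0.2500 -0.2500 0.0000]
Step 2: x=[2.7774 9.8008 15.8164 20.9961] v=[0.1094 -0.5469 -0.4844 -0.0156]
Step 3: x=[3.0701 9.6011 15.6431 20.9810] v=[1.1709 -0.7989 -0.6934 -0.0605]
Step 4: x=[3.5791 9.3708 15.4258 20.9448] v=[2.0361 -0.9212 -0.8694 -0.1450]
Step 5: x=[4.2264 9.1570 15.1750 20.8761] v=[2.5893 -0.8554 -1.0034 -0.2748]
Step 6: x=[4.9178 9.0111 14.9044 20.7636] v=[2.7654 -0.5836 -1.0826 -0.4501]
Step 7: x=[5.5576 8.9777 14.6316 20.5974] v=[2.5593 -0.1336 -1.0911 -0.6649]
Max displacement = 2.2500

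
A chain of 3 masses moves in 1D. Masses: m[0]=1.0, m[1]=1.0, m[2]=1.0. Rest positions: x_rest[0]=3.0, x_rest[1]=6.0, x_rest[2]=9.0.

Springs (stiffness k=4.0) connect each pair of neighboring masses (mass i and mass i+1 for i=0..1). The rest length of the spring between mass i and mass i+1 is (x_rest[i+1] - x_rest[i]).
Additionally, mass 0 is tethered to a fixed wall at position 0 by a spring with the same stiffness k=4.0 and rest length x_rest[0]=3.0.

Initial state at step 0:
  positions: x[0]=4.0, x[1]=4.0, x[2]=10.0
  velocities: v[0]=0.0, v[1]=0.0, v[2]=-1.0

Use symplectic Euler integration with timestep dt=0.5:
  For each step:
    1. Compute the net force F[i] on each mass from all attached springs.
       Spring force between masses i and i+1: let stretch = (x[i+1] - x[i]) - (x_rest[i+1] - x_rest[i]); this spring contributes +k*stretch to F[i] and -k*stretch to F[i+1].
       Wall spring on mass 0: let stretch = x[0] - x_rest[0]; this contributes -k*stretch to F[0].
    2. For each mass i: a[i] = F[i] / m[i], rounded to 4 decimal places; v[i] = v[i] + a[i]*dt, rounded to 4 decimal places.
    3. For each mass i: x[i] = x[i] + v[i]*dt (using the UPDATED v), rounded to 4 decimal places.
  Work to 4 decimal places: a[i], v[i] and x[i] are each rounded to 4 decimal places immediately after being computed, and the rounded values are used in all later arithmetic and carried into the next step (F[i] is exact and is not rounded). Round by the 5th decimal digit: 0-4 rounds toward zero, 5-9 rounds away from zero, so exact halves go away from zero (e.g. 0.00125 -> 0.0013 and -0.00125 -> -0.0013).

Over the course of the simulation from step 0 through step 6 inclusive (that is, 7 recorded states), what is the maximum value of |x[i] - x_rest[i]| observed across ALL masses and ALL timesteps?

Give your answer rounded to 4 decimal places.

Step 0: x=[4.0000 4.0000 10.0000] v=[0.0000 0.0000 -1.0000]
Step 1: x=[0.0000 10.0000 6.5000] v=[-8.0000 12.0000 -7.0000]
Step 2: x=[6.0000 2.5000 9.5000] v=[12.0000 -15.0000 6.0000]
Step 3: x=[2.5000 5.5000 8.5000] v=[-7.0000 6.0000 -2.0000]
Step 4: x=[-0.5000 8.5000 7.5000] v=[-6.0000 6.0000 -2.0000]
Step 5: x=[6.0000 1.5000 10.5000] v=[13.0000 -14.0000 6.0000]
Step 6: x=[2.0000 8.0000 7.5000] v=[-8.0000 13.0000 -6.0000]
Max displacement = 4.5000

Answer: 4.5000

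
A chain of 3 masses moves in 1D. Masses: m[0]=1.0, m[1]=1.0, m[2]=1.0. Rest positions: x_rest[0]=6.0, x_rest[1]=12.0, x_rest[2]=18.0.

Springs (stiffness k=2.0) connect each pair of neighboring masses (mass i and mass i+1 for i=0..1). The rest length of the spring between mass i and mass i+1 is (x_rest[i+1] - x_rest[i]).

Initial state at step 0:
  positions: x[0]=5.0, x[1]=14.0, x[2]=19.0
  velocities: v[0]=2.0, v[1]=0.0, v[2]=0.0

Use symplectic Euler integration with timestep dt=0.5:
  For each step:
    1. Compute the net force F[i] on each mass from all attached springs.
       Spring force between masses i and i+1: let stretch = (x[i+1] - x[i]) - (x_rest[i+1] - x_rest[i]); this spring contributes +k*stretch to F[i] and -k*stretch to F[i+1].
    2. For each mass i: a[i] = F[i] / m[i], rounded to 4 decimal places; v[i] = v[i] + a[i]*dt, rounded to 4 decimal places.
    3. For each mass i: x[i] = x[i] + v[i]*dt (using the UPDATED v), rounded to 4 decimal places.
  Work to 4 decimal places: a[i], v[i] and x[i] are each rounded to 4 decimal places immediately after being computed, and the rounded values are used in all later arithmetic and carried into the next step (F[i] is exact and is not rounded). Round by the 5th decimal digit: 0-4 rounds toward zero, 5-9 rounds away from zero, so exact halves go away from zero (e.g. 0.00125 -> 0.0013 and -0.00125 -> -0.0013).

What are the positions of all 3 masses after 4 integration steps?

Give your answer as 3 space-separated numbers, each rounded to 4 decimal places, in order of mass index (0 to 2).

Answer: 8.3125 15.8750 17.8125

Derivation:
Step 0: x=[5.0000 14.0000 19.0000] v=[2.0000 0.0000 0.0000]
Step 1: x=[7.5000 12.0000 19.5000] v=[5.0000 -4.0000 1.0000]
Step 2: x=[9.2500 11.5000 19.2500] v=[3.5000 -1.0000 -0.5000]
Step 3: x=[9.1250 13.7500 18.1250] v=[-0.2500 4.5000 -2.2500]
Step 4: x=[8.3125 15.8750 17.8125] v=[-1.6250 4.2500 -0.6250]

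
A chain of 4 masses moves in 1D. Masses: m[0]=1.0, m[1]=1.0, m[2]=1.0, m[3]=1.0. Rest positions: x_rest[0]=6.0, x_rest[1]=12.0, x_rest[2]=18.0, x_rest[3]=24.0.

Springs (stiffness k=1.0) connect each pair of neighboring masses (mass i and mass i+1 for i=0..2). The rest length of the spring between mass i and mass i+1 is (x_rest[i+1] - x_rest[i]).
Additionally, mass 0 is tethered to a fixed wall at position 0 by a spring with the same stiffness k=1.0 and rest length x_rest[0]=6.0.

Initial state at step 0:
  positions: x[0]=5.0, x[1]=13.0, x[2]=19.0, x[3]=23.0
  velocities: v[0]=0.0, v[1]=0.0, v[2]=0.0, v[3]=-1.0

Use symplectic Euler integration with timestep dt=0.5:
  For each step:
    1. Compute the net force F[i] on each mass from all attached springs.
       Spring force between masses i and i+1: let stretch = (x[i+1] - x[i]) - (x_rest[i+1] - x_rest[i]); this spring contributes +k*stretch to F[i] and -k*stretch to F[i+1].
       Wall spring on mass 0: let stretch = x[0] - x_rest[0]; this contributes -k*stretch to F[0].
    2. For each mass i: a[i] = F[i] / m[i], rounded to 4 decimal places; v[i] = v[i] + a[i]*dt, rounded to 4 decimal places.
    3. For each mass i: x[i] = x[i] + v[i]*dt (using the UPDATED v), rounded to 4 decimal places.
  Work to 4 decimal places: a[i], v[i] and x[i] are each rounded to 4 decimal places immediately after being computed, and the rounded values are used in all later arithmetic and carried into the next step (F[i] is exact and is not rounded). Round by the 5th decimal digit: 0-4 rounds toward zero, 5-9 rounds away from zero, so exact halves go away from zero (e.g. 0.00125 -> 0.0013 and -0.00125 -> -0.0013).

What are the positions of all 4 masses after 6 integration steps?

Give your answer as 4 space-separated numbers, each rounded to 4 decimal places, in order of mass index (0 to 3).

Answer: 4.8544 11.3719 17.1516 23.1358

Derivation:
Step 0: x=[5.0000 13.0000 19.0000 23.0000] v=[0.0000 0.0000 0.0000 -1.0000]
Step 1: x=[5.7500 12.5000 18.5000 23.0000] v=[1.5000 -1.0000 -1.0000 0.0000]
Step 2: x=[6.7500 11.8125 17.6250 23.3750] v=[2.0000 -1.3750 -1.7500 0.7500]
Step 3: x=[7.3282 11.3125 16.7344 23.8125] v=[1.1563 -1.0000 -1.7813 0.8750]
Step 4: x=[7.0704 11.1719 16.2578 23.9805] v=[-0.5157 -0.2812 -0.9532 0.3360]
Step 5: x=[6.0703 11.2774 16.4404 23.7178] v=[-2.0002 0.2110 0.3652 -0.5254]
Step 6: x=[4.8544 11.3719 17.1516 23.1358] v=[-2.4318 0.1890 1.4224 -1.1641]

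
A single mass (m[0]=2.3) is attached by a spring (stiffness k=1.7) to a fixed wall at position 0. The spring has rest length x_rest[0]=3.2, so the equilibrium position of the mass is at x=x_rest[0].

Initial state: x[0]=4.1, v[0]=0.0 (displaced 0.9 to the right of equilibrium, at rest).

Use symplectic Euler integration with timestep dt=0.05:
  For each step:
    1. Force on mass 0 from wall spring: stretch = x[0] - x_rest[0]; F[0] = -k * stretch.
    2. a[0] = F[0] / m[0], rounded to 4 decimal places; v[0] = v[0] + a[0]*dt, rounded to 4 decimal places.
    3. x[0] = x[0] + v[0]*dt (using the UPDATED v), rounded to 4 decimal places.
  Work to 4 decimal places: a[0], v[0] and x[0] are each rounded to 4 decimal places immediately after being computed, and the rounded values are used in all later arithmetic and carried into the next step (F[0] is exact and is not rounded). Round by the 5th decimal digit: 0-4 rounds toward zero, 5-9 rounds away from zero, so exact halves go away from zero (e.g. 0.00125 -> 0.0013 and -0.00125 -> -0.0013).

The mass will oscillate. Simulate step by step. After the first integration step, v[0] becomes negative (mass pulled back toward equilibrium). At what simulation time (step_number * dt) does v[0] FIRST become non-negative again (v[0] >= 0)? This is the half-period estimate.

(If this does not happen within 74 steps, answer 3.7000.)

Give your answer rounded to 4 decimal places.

Answer: 3.7000

Derivation:
Step 0: x=[4.1000] v=[0.0000]
Step 1: x=[4.0983] v=[-0.0333]
Step 2: x=[4.0950] v=[-0.0665]
Step 3: x=[4.0900] v=[-0.0996]
Step 4: x=[4.0834] v=[-0.1325]
Step 5: x=[4.0751] v=[-0.1651]
Step 6: x=[4.0652] v=[-0.1974]
Step 7: x=[4.0537] v=[-0.2294]
Step 8: x=[4.0407] v=[-0.2610]
Step 9: x=[4.0261] v=[-0.2921]
Step 10: x=[4.0100] v=[-0.3226]
Step 11: x=[3.9924] v=[-0.3525]
Step 12: x=[3.9733] v=[-0.3818]
Step 13: x=[3.9528] v=[-0.4104]
Step 14: x=[3.9309] v=[-0.4382]
Step 15: x=[3.9076] v=[-0.4652]
Step 16: x=[3.8830] v=[-0.4914]
Step 17: x=[3.8572] v=[-0.5166]
Step 18: x=[3.8302] v=[-0.5409]
Step 19: x=[3.8020] v=[-0.5642]
Step 20: x=[3.7727] v=[-0.5865]
Step 21: x=[3.7423] v=[-0.6077]
Step 22: x=[3.7109] v=[-0.6277]
Step 23: x=[3.6786] v=[-0.6466]
Step 24: x=[3.6454] v=[-0.6643]
Step 25: x=[3.6114] v=[-0.6808]
Step 26: x=[3.5766] v=[-0.6960]
Step 27: x=[3.5411] v=[-0.7099]
Step 28: x=[3.5050] v=[-0.7225]
Step 29: x=[3.4683] v=[-0.7338]
Step 30: x=[3.4311] v=[-0.7437]
Step 31: x=[3.3935] v=[-0.7522]
Step 32: x=[3.3555] v=[-0.7594]
Step 33: x=[3.3172] v=[-0.7651]
Step 34: x=[3.2787] v=[-0.7694]
Step 35: x=[3.2401] v=[-0.7723]
Step 36: x=[3.2014] v=[-0.7738]
Step 37: x=[3.1627] v=[-0.7739]
Step 38: x=[3.1241] v=[-0.7725]
Step 39: x=[3.0856] v=[-0.7697]
Step 40: x=[3.0473] v=[-0.7655]
Step 41: x=[3.0093] v=[-0.7599]
Step 42: x=[2.9717] v=[-0.7529]
Step 43: x=[2.9345] v=[-0.7445]
Step 44: x=[2.8978] v=[-0.7347]
Step 45: x=[2.8616] v=[-0.7235]
Step 46: x=[2.8261] v=[-0.7110]
Step 47: x=[2.7912] v=[-0.6972]
Step 48: x=[2.7571] v=[-0.6821]
Step 49: x=[2.7238] v=[-0.6657]
Step 50: x=[2.6914] v=[-0.6481]
Step 51: x=[2.6599] v=[-0.6293]
Step 52: x=[2.6294] v=[-0.6093]
Step 53: x=[2.6000] v=[-0.5882]
Step 54: x=[2.5717] v=[-0.5660]
Step 55: x=[2.5446] v=[-0.5428]
Step 56: x=[2.5187] v=[-0.5186]
Step 57: x=[2.4940] v=[-0.4934]
Step 58: x=[2.4706] v=[-0.4673]
Step 59: x=[2.4486] v=[-0.4403]
Step 60: x=[2.4280] v=[-0.4125]
Step 61: x=[2.4088] v=[-0.3840]
Step 62: x=[2.3911] v=[-0.3548]
Step 63: x=[2.3749] v=[-0.3249]
Step 64: x=[2.3602] v=[-0.2944]
Step 65: x=[2.3470] v=[-0.2634]
Step 66: x=[2.3354] v=[-0.2319]
Step 67: x=[2.3254] v=[-0.1999]
Step 68: x=[2.3170] v=[-0.1676]
Step 69: x=[2.3103] v=[-0.1350]
Step 70: x=[2.3052] v=[-0.1021]
Step 71: x=[2.3018] v=[-0.0690]
Step 72: x=[2.3000] v=[-0.0358]
Step 73: x=[2.2999] v=[-0.0025]
Step 74: x=[2.3014] v=[0.0308]
First v>=0 after going negative at step 74, time=3.7000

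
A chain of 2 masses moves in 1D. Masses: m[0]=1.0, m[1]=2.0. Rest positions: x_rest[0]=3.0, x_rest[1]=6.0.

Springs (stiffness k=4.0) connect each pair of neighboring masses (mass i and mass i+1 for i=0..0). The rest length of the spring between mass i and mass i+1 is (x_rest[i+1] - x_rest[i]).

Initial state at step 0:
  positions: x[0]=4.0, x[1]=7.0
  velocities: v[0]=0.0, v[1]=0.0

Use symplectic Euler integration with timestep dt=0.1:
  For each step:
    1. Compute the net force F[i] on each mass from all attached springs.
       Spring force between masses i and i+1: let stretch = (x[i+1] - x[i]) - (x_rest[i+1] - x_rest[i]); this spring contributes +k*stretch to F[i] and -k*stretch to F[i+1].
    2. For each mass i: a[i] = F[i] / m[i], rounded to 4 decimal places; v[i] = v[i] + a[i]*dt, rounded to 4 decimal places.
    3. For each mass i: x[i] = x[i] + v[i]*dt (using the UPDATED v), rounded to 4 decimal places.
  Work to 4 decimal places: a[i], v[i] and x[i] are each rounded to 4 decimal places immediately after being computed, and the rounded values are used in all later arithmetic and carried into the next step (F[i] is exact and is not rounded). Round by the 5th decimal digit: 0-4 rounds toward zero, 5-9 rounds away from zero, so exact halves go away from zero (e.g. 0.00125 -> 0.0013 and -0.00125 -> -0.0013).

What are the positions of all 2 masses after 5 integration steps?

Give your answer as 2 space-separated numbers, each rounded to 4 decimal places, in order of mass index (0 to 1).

Step 0: x=[4.0000 7.0000] v=[0.0000 0.0000]
Step 1: x=[4.0000 7.0000] v=[0.0000 0.0000]
Step 2: x=[4.0000 7.0000] v=[0.0000 0.0000]
Step 3: x=[4.0000 7.0000] v=[0.0000 0.0000]
Step 4: x=[4.0000 7.0000] v=[0.0000 0.0000]
Step 5: x=[4.0000 7.0000] v=[0.0000 0.0000]

Answer: 4.0000 7.0000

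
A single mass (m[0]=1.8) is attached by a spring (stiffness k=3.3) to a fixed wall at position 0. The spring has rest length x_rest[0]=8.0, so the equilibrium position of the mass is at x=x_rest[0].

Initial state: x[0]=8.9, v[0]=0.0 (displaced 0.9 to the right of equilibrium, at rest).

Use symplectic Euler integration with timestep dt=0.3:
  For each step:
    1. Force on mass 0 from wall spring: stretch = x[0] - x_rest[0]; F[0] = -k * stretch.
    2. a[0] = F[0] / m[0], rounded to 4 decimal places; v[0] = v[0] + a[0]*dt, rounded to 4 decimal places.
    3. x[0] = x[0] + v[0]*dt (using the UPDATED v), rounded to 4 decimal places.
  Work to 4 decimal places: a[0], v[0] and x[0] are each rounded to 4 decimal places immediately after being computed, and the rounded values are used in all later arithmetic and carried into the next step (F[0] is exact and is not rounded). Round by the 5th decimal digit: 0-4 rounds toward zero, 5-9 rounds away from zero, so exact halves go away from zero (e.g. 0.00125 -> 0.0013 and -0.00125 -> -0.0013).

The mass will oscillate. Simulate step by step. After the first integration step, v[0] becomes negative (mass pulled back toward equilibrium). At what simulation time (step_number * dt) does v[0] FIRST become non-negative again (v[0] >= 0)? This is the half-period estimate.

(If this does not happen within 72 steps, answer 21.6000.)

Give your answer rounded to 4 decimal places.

Step 0: x=[8.9000] v=[0.0000]
Step 1: x=[8.7515] v=[-0.4950]
Step 2: x=[8.4790] v=[-0.9083]
Step 3: x=[8.1275] v=[-1.1718]
Step 4: x=[7.7549] v=[-1.2419]
Step 5: x=[7.4228] v=[-1.1071]
Step 6: x=[7.1859] v=[-0.7896]
Step 7: x=[7.0833] v=[-0.3419]
Step 8: x=[7.1320] v=[0.1623]
First v>=0 after going negative at step 8, time=2.4000

Answer: 2.4000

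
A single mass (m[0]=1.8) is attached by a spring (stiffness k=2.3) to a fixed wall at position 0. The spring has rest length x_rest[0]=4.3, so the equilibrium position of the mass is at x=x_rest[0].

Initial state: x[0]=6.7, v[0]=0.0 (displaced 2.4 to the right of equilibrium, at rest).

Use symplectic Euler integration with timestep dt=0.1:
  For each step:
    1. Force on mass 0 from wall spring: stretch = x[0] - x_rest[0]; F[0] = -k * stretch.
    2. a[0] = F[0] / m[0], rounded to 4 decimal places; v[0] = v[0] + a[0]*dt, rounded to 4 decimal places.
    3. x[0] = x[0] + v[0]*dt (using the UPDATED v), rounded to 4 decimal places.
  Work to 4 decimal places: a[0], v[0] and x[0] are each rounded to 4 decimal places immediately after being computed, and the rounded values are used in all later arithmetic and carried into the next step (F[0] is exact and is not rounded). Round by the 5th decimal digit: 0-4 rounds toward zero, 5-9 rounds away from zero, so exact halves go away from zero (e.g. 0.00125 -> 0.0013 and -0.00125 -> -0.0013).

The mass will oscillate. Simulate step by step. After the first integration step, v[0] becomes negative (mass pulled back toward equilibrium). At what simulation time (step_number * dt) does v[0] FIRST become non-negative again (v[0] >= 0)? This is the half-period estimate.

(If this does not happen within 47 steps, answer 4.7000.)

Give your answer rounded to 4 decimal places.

Answer: 2.8000

Derivation:
Step 0: x=[6.7000] v=[0.0000]
Step 1: x=[6.6693] v=[-0.3067]
Step 2: x=[6.6084] v=[-0.6094]
Step 3: x=[6.5180] v=[-0.9044]
Step 4: x=[6.3992] v=[-1.1878]
Step 5: x=[6.2536] v=[-1.4560]
Step 6: x=[6.0830] v=[-1.7056]
Step 7: x=[5.8897] v=[-1.9334]
Step 8: x=[5.6761] v=[-2.1365]
Step 9: x=[5.4449] v=[-2.3123]
Step 10: x=[5.1990] v=[-2.4586]
Step 11: x=[4.9417] v=[-2.5735]
Step 12: x=[4.6762] v=[-2.6555]
Step 13: x=[4.4058] v=[-2.7036]
Step 14: x=[4.1341] v=[-2.7171]
Step 15: x=[3.8645] v=[-2.6959]
Step 16: x=[3.6005] v=[-2.6403]
Step 17: x=[3.3454] v=[-2.5509]
Step 18: x=[3.1025] v=[-2.4289]
Step 19: x=[2.8749] v=[-2.2759]
Step 20: x=[2.6655] v=[-2.0938]
Step 21: x=[2.4770] v=[-1.8850]
Step 22: x=[2.3118] v=[-1.6521]
Step 23: x=[2.1720] v=[-1.3981]
Step 24: x=[2.0594] v=[-1.1262]
Step 25: x=[1.9754] v=[-0.8399]
Step 26: x=[1.9211] v=[-0.5429]
Step 27: x=[1.8972] v=[-0.2389]
Step 28: x=[1.9040] v=[0.0681]
First v>=0 after going negative at step 28, time=2.8000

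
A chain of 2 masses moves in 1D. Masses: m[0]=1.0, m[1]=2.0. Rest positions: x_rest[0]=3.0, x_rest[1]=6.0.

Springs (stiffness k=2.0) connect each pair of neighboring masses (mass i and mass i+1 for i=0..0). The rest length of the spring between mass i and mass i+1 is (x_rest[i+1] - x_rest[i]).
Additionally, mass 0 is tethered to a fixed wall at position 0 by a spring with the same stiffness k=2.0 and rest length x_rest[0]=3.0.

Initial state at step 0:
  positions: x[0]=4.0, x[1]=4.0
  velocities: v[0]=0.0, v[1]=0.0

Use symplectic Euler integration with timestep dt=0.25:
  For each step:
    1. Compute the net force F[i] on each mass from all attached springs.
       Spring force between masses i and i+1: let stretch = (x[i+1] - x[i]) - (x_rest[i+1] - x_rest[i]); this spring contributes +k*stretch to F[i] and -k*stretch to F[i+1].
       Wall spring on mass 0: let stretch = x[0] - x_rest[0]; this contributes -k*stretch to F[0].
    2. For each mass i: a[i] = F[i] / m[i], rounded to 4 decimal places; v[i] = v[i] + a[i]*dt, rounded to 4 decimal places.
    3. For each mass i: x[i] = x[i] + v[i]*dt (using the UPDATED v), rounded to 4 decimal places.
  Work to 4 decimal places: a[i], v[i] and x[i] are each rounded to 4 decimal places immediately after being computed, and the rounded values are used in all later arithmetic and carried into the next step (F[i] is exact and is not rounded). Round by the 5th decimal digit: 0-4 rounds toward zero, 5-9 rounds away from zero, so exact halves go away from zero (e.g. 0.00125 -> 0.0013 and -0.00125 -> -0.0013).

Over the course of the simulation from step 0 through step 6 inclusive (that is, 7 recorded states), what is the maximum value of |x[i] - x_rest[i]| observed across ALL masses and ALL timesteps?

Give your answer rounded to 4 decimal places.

Answer: 2.3886

Derivation:
Step 0: x=[4.0000 4.0000] v=[0.0000 0.0000]
Step 1: x=[3.5000 4.1875] v=[-2.0000 0.7500]
Step 2: x=[2.6484 4.5195] v=[-3.4063 1.3281]
Step 3: x=[1.6997 4.9221] v=[-3.7950 1.6103]
Step 4: x=[0.9413 5.3108] v=[-3.0337 1.5547]
Step 5: x=[0.6114 5.6139] v=[-1.3196 1.2123]
Step 6: x=[0.8304 5.7918] v=[0.8760 0.7117]
Max displacement = 2.3886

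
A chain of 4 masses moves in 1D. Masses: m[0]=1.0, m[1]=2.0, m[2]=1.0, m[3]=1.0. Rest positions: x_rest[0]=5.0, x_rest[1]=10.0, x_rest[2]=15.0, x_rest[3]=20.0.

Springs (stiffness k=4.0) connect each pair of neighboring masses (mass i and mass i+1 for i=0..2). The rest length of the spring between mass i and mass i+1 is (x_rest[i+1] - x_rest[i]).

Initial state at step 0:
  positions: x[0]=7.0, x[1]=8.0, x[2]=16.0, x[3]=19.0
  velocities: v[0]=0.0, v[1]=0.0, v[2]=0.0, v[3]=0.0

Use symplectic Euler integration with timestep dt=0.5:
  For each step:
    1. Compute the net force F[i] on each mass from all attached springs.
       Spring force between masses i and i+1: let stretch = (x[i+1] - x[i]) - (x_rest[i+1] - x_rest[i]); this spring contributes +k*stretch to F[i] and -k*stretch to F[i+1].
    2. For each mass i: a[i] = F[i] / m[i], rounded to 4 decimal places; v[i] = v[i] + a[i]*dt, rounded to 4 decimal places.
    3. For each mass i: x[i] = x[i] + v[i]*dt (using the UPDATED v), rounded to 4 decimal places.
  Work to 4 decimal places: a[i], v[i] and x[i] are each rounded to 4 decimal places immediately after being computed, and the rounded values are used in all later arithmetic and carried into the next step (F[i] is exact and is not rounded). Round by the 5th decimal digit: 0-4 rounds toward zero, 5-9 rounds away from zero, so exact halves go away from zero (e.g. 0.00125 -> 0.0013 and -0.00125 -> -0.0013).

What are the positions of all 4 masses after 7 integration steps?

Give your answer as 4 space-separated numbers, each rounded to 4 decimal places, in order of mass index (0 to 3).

Step 0: x=[7.0000 8.0000 16.0000 19.0000] v=[0.0000 0.0000 0.0000 0.0000]
Step 1: x=[3.0000 11.5000 11.0000 21.0000] v=[-8.0000 7.0000 -10.0000 4.0000]
Step 2: x=[2.5000 10.5000 16.5000 18.0000] v=[-1.0000 -2.0000 11.0000 -6.0000]
Step 3: x=[5.0000 8.5000 17.5000 18.5000] v=[5.0000 -4.0000 2.0000 1.0000]
Step 4: x=[6.0000 9.2500 10.5000 23.0000] v=[2.0000 1.5000 -14.0000 9.0000]
Step 5: x=[5.2500 9.0000 14.7500 20.0000] v=[-1.5000 -0.5000 8.5000 -6.0000]
Step 6: x=[3.2500 9.7500 18.5000 16.7500] v=[-4.0000 1.5000 7.5000 -6.5000]
Step 7: x=[2.7500 11.6250 11.7500 20.2500] v=[-1.0000 3.7500 -13.5000 7.0000]

Answer: 2.7500 11.6250 11.7500 20.2500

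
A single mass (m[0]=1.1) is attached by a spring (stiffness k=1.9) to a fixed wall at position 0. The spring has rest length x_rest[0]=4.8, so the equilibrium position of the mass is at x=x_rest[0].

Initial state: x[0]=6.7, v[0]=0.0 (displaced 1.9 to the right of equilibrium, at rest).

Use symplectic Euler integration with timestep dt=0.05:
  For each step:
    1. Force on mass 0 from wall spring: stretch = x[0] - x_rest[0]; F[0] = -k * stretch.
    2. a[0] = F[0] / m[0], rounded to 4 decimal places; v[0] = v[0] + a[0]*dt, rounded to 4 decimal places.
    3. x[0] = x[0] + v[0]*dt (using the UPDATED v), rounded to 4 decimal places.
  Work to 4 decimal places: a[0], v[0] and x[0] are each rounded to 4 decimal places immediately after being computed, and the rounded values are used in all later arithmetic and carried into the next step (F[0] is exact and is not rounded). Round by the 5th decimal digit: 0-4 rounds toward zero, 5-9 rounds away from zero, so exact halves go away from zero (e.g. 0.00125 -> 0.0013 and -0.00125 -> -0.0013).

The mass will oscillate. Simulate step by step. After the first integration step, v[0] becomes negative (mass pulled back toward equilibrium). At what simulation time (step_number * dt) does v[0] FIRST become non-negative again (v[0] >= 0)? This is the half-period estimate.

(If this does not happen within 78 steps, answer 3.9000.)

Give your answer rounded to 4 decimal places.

Step 0: x=[6.7000] v=[0.0000]
Step 1: x=[6.6918] v=[-0.1641]
Step 2: x=[6.6754] v=[-0.3275]
Step 3: x=[6.6509] v=[-0.4895]
Step 4: x=[6.6184] v=[-0.6494]
Step 5: x=[6.5781] v=[-0.8064]
Step 6: x=[6.5301] v=[-0.9600]
Step 7: x=[6.4746] v=[-1.1094]
Step 8: x=[6.4119] v=[-1.2540]
Step 9: x=[6.3422] v=[-1.3932]
Step 10: x=[6.2659] v=[-1.5264]
Step 11: x=[6.1833] v=[-1.6530]
Step 12: x=[6.0947] v=[-1.7725]
Step 13: x=[6.0005] v=[-1.8843]
Step 14: x=[5.9011] v=[-1.9880]
Step 15: x=[5.7969] v=[-2.0831]
Step 16: x=[5.6884] v=[-2.1692]
Step 17: x=[5.5761] v=[-2.2459]
Step 18: x=[5.4605] v=[-2.3129]
Step 19: x=[5.3420] v=[-2.3699]
Step 20: x=[5.2212] v=[-2.4167]
Step 21: x=[5.0985] v=[-2.4531]
Step 22: x=[4.9746] v=[-2.4789]
Step 23: x=[4.8499] v=[-2.4940]
Step 24: x=[4.7250] v=[-2.4983]
Step 25: x=[4.6004] v=[-2.4918]
Step 26: x=[4.4767] v=[-2.4746]
Step 27: x=[4.3544] v=[-2.4467]
Step 28: x=[4.2340] v=[-2.4082]
Step 29: x=[4.1160] v=[-2.3593]
Step 30: x=[4.0010] v=[-2.3002]
Step 31: x=[3.8894] v=[-2.2312]
Step 32: x=[3.7818] v=[-2.1526]
Step 33: x=[3.6786] v=[-2.0647]
Step 34: x=[3.5802] v=[-1.9679]
Step 35: x=[3.4871] v=[-1.8626]
Step 36: x=[3.3996] v=[-1.7492]
Step 37: x=[3.3182] v=[-1.6283]
Step 38: x=[3.2432] v=[-1.5003]
Step 39: x=[3.1749] v=[-1.3659]
Step 40: x=[3.1136] v=[-1.2256]
Step 41: x=[3.0596] v=[-1.0800]
Step 42: x=[3.0131] v=[-0.9297]
Step 43: x=[2.9743] v=[-0.7754]
Step 44: x=[2.9434] v=[-0.6177]
Step 45: x=[2.9205] v=[-0.4574]
Step 46: x=[2.9057] v=[-0.2951]
Step 47: x=[2.8991] v=[-0.1315]
Step 48: x=[2.9007] v=[0.0327]
First v>=0 after going negative at step 48, time=2.4000

Answer: 2.4000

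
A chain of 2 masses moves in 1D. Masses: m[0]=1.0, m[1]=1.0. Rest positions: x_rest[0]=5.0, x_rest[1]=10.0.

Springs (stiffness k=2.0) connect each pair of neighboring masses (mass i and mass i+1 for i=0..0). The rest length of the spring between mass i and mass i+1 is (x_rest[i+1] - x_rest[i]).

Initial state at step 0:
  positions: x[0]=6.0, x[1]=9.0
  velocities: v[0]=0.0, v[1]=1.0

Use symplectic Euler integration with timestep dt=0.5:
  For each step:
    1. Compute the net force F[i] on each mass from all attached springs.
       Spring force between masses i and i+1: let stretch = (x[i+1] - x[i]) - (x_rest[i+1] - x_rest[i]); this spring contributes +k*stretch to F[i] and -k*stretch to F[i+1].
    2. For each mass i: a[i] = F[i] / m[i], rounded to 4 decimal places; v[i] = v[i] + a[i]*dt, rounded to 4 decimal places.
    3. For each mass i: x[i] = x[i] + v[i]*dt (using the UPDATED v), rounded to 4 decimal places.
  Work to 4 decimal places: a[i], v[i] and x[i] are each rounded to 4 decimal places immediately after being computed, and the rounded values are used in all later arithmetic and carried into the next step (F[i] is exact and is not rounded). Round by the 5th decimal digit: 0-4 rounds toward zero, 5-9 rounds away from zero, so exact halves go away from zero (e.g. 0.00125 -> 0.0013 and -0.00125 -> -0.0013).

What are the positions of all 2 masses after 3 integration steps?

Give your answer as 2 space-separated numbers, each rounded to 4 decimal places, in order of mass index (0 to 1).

Answer: 4.7500 11.7500

Derivation:
Step 0: x=[6.0000 9.0000] v=[0.0000 1.0000]
Step 1: x=[5.0000 10.5000] v=[-2.0000 3.0000]
Step 2: x=[4.2500 11.7500] v=[-1.5000 2.5000]
Step 3: x=[4.7500 11.7500] v=[1.0000 0.0000]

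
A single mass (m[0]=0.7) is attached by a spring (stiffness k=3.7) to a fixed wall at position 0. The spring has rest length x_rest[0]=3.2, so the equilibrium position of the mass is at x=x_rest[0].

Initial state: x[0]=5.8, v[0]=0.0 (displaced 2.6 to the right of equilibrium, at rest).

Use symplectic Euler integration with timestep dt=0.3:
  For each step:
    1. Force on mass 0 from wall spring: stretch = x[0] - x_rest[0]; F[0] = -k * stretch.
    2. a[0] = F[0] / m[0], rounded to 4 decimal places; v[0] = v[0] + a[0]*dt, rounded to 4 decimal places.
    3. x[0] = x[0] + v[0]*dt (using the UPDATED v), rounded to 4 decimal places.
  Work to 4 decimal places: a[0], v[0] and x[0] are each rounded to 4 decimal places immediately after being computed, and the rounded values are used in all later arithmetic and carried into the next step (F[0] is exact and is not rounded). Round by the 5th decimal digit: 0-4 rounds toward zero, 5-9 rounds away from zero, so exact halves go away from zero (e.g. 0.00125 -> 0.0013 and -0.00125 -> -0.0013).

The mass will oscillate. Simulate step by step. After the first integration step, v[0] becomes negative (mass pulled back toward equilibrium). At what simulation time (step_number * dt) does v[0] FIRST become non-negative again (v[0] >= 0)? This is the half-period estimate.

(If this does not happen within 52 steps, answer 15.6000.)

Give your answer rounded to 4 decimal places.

Answer: 1.5000

Derivation:
Step 0: x=[5.8000] v=[0.0000]
Step 1: x=[4.5631] v=[-4.1229]
Step 2: x=[2.6778] v=[-6.2844]
Step 3: x=[1.0409] v=[-5.4563]
Step 4: x=[0.4311] v=[-2.0326]
Step 5: x=[1.1385] v=[2.3581]
First v>=0 after going negative at step 5, time=1.5000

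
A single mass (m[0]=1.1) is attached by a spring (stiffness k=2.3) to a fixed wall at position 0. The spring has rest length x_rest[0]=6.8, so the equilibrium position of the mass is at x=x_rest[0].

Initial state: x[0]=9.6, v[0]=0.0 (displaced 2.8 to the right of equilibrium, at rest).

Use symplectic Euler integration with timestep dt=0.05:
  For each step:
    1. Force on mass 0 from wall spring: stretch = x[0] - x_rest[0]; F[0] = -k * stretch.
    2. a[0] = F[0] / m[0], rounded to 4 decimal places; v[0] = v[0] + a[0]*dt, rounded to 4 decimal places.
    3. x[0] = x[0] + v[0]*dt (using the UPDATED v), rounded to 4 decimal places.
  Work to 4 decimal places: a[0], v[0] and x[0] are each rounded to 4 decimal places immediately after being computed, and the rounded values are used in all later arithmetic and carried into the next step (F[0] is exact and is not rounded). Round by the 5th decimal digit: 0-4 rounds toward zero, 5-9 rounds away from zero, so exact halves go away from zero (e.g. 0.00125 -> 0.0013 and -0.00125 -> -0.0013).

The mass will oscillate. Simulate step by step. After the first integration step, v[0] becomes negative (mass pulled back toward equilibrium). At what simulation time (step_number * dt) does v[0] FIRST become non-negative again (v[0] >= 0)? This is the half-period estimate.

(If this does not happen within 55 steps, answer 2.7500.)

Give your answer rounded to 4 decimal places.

Answer: 2.2000

Derivation:
Step 0: x=[9.6000] v=[0.0000]
Step 1: x=[9.5854] v=[-0.2927]
Step 2: x=[9.5562] v=[-0.5839]
Step 3: x=[9.5126] v=[-0.8721]
Step 4: x=[9.4548] v=[-1.1557]
Step 5: x=[9.3831] v=[-1.4332]
Step 6: x=[9.2979] v=[-1.7033]
Step 7: x=[9.1997] v=[-1.9644]
Step 8: x=[9.0889] v=[-2.2153]
Step 9: x=[8.9662] v=[-2.4546]
Step 10: x=[8.8321] v=[-2.6811]
Step 11: x=[8.6874] v=[-2.8935]
Step 12: x=[8.5329] v=[-3.0908]
Step 13: x=[8.3693] v=[-3.2720]
Step 14: x=[8.1975] v=[-3.4361]
Step 15: x=[8.0184] v=[-3.5822]
Step 16: x=[7.8329] v=[-3.7096]
Step 17: x=[7.6420] v=[-3.8176]
Step 18: x=[7.4467] v=[-3.9056]
Step 19: x=[7.2480] v=[-3.9732]
Step 20: x=[7.0470] v=[-4.0200]
Step 21: x=[6.8447] v=[-4.0458]
Step 22: x=[6.6422] v=[-4.0505]
Step 23: x=[6.4405] v=[-4.0340]
Step 24: x=[6.2407] v=[-3.9964]
Step 25: x=[6.0438] v=[-3.9379]
Step 26: x=[5.8509] v=[-3.8588]
Step 27: x=[5.6629] v=[-3.7596]
Step 28: x=[5.4809] v=[-3.6407]
Step 29: x=[5.3058] v=[-3.5028]
Step 30: x=[5.1385] v=[-3.3466]
Step 31: x=[4.9799] v=[-3.1729]
Step 32: x=[4.8308] v=[-2.9826]
Step 33: x=[4.6920] v=[-2.7767]
Step 34: x=[4.5642] v=[-2.5563]
Step 35: x=[4.4481] v=[-2.3226]
Step 36: x=[4.3443] v=[-2.0767]
Step 37: x=[4.2533] v=[-1.8200]
Step 38: x=[4.1756] v=[-1.5538]
Step 39: x=[4.1116] v=[-1.2794]
Step 40: x=[4.0617] v=[-0.9983]
Step 41: x=[4.0261] v=[-0.7120]
Step 42: x=[4.0050] v=[-0.4220]
Step 43: x=[3.9985] v=[-0.1298]
Step 44: x=[4.0067] v=[0.1631]
First v>=0 after going negative at step 44, time=2.2000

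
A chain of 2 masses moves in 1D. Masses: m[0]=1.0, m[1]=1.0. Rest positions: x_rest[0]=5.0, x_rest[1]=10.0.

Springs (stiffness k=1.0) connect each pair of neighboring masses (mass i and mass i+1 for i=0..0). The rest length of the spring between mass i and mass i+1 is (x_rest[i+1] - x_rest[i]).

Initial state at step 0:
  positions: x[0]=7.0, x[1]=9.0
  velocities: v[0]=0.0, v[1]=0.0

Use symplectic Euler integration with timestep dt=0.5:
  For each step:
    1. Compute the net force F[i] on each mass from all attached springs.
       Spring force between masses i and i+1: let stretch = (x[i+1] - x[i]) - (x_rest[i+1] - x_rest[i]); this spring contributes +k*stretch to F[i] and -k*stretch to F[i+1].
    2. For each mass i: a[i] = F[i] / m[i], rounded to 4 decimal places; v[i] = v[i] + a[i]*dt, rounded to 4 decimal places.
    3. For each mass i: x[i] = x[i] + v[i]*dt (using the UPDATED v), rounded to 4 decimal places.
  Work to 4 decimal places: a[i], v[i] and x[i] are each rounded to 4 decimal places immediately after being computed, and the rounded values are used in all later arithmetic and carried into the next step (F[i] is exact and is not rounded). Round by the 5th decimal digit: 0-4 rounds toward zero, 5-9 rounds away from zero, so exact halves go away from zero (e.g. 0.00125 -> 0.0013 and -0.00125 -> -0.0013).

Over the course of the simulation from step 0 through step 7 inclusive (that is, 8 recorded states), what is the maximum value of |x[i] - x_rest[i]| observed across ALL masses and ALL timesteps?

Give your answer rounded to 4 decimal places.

Answer: 2.0938

Derivation:
Step 0: x=[7.0000 9.0000] v=[0.0000 0.0000]
Step 1: x=[6.2500 9.7500] v=[-1.5000 1.5000]
Step 2: x=[5.1250 10.8750] v=[-2.2500 2.2500]
Step 3: x=[4.1875 11.8125] v=[-1.8750 1.8750]
Step 4: x=[3.9063 12.0938] v=[-0.5625 0.5625]
Step 5: x=[4.4220 11.5782] v=[1.0313 -1.0313]
Step 6: x=[5.4767 10.5235] v=[2.1094 -2.1094]
Step 7: x=[6.5431 9.4571] v=[2.1328 -2.1328]
Max displacement = 2.0938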